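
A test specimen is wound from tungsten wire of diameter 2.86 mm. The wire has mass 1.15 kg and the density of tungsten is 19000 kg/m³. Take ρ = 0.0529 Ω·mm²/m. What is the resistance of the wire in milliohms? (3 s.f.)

ρ = 0.0529 Ω·mm²/m = 5.29×10^-8 Ω·m
A = π(d/2)² = π(1.4300e-03 m)² = 6.4242e-06 m²
L = m/(density·A) = 1.15/(19000×6.4242e-06) = 9.422 m
R = ρL/A = (5.29×10^-8)(9.422)/(6.4242e-06) = 77.6 mΩ

77.6 mΩ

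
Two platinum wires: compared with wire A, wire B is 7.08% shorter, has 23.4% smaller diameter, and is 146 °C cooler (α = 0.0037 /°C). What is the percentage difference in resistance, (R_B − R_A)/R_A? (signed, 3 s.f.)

R ∝ ρL/d² with ρ ∝ (1+αΔT), so R_B/R_A = (1 − 7.08/100) × (1 − 23.4/100)⁻² × (1 − 0.0037×146)
= 0.9292 × 1.704 × 0.4598 = 0.7281
(R_B − R_A)/R_A = 0.7281 − 1 = -27.2%

-27.2%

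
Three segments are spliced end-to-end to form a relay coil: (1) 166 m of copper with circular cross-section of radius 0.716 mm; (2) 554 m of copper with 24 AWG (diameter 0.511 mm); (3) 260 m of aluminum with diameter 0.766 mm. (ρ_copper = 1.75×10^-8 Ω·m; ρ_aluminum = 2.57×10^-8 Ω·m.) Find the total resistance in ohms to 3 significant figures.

63.6 Ω

Seg 1: A = πr² = π(7.1600e-04 m)² = 1.611e-06 m²
R_1 = (1.75×10^-8)(166)/(1.611e-06) = 1.804 Ω
Seg 2: A = π(0.511/2 mm)² = π(2.5550e-04 m)² = 2.051e-07 m²
R_2 = (1.75×10^-8)(554)/(2.051e-07) = 47.27 Ω
Seg 3: A = π(d/2)² = π(3.8300e-04 m)² = 4.608e-07 m²
R_3 = (2.57×10^-8)(260)/(4.608e-07) = 14.5 Ω
R_total = R_1 + R_2 + R_3 = 63.6 Ω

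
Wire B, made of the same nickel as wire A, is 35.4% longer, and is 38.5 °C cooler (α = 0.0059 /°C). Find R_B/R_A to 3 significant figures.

1.05

R ∝ ρL/d² with ρ ∝ (1+αΔT), so R_B/R_A = (1 + 35.4/100) × (1 − 0.0059×38.5)
= 1.354 × 0.7729 = 1.05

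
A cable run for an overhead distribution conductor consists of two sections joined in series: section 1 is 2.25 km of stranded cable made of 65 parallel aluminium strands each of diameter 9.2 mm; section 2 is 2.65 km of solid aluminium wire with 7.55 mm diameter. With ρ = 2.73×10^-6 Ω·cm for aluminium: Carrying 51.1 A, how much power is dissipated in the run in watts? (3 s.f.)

4260 W

ρ = 2.73×10^-6 Ω·cm = 2.73×10^-8 Ω·m
Section 1: A_strand = π(4.6000e-03)² = 6.648e-05 m²; R₁ = ρL/(N·A_s) = (2.73×10^-8)(2250)/(65×6.648e-05) = 0.01422 Ω
Section 2: A = π(d/2)² = π(3.7750e-03 m)² = 4.477e-05 m²
R₂ = (2.73×10^-8)(2650)/(4.477e-05) = 1.616 Ω
R = R₁ + R₂ = 1.63 Ω
P = I²R = (51.1)² × 1.63 = 4260 W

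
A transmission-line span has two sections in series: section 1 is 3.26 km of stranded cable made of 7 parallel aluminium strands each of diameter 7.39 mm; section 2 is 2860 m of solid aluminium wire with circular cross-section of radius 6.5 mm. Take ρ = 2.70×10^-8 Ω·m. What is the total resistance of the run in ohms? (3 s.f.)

0.875 Ω

Section 1: A_strand = π(3.6950e-03)² = 4.289e-05 m²; R₁ = ρL/(N·A_s) = (2.70×10^-8)(3260)/(7×4.289e-05) = 0.2932 Ω
Section 2: A = πr² = π(6.5000e-03 m)² = 1.327e-04 m²
R₂ = (2.70×10^-8)(2860)/(1.327e-04) = 0.5818 Ω
R = R₁ + R₂ = 0.875 Ω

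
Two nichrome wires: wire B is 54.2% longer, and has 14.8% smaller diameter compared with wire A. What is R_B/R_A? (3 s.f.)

2.12

R ∝ L/d², so R_B/R_A = (1 + 54.2/100) × (1 − 14.8/100)⁻²
= 1.542 × 1.378 = 2.12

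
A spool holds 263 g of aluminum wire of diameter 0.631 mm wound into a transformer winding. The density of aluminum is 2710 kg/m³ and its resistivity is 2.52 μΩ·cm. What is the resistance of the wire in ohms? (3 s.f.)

25.0 Ω

ρ = 2.52 μΩ·cm = 2.52×10^-8 Ω·m
A = π(d/2)² = π(3.1550e-04 m)² = 3.1271e-07 m²
L = m/(density·A) = 0.263/(2710×3.1271e-07) = 310.3 m
R = ρL/A = (2.52×10^-8)(310.3)/(3.1271e-07) = 25.0 Ω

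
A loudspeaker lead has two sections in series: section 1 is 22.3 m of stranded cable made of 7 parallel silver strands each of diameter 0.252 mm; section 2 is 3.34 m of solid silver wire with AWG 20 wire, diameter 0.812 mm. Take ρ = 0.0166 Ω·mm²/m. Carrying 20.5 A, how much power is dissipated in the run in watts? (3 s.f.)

491 W

ρ = 0.0166 Ω·mm²/m = 1.66×10^-8 Ω·m
Section 1: A_strand = π(1.2600e-04)² = 4.988e-08 m²; R₁ = ρL/(N·A_s) = (1.66×10^-8)(22.3)/(7×4.988e-08) = 1.06 Ω
Section 2: A = π(0.812/2 mm)² = π(4.0600e-04 m)² = 5.178e-07 m²
R₂ = (1.66×10^-8)(3.34)/(5.178e-07) = 0.1071 Ω
R = R₁ + R₂ = 1.167 Ω
P = I²R = (20.5)² × 1.167 = 491 W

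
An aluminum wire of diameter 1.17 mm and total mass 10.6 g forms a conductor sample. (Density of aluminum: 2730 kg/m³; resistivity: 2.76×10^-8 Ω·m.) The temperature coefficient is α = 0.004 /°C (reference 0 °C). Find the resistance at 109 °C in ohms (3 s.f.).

A = π(d/2)² = π(5.8500e-04 m)² = 1.0751e-06 m²
L = m/(density·A) = 0.0106/(2730×1.0751e-06) = 3.611 m
R = ρL/A = (2.76×10^-8)(3.611)/(1.0751e-06) = 0.09271 Ω
R(109 °C) = 0.09271 × (1 + 0.004×109) = 0.133 Ω

0.133 Ω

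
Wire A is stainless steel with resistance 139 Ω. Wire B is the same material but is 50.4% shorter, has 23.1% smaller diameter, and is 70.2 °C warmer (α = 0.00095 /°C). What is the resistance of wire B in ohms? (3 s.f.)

R ∝ ρL/d² with ρ ∝ (1+αΔT), so R_B/R_A = (1 − 50.4/100) × (1 − 23.1/100)⁻² × (1 + 0.00095×70.2)
= 0.496 × 1.691 × 1.067 = 0.8947
R_B = 0.8947 × 139 = 124 Ω

124 Ω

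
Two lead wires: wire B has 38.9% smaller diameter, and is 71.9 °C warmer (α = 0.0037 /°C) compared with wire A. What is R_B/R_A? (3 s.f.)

R ∝ ρL/d² with ρ ∝ (1+αΔT), so R_B/R_A = (1 − 38.9/100)⁻² × (1 + 0.0037×71.9)
= 2.679 × 1.266 = 3.39

3.39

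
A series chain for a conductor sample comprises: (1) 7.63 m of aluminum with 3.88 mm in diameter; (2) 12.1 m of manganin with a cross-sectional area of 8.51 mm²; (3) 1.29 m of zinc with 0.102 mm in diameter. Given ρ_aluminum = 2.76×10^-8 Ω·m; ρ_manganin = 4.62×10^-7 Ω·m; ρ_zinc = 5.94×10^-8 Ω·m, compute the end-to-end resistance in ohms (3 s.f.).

10.1 Ω

Seg 1: A = π(d/2)² = π(1.9400e-03 m)² = 1.182e-05 m²
R_1 = (2.76×10^-8)(7.63)/(1.182e-05) = 0.01781 Ω
Seg 2: A = 8.51 mm² = 8.510e-06 m²
R_2 = (4.62×10^-7)(12.1)/(8.510e-06) = 0.6569 Ω
Seg 3: A = π(d/2)² = π(5.1000e-05 m)² = 8.171e-09 m²
R_3 = (5.94×10^-8)(1.29)/(8.171e-09) = 9.377 Ω
R_total = R_1 + R_2 + R_3 = 10.1 Ω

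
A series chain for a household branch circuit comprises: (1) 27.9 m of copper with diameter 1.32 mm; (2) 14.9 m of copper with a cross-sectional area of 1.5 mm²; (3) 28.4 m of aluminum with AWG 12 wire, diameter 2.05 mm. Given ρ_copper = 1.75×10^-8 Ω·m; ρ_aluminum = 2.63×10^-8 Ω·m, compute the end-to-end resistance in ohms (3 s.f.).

Seg 1: A = π(d/2)² = π(6.6000e-04 m)² = 1.368e-06 m²
R_1 = (1.75×10^-8)(27.9)/(1.368e-06) = 0.3568 Ω
Seg 2: A = 1.5 mm² = 1.500e-06 m²
R_2 = (1.75×10^-8)(14.9)/(1.500e-06) = 0.1738 Ω
Seg 3: A = π(2.05/2 mm)² = π(1.0250e-03 m)² = 3.301e-06 m²
R_3 = (2.63×10^-8)(28.4)/(3.301e-06) = 0.2263 Ω
R_total = R_1 + R_2 + R_3 = 0.757 Ω

0.757 Ω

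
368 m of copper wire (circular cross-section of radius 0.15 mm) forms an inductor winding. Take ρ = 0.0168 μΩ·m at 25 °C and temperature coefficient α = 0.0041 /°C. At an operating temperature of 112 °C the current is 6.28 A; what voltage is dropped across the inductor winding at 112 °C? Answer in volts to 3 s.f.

745 V

ρ = 0.0168 μΩ·m = 1.68×10^-8 Ω·m
A = πr² = π(1.5000e-04 m)² = 7.069e-08 m²
R₍25₎ = ρL/A = (1.68×10^-8)(368)/(7.069e-08) = 87.46 Ω
R₍112₎ = R₍25₎(1 + αΔT) = 87.46 × (1 + 0.0041×87) = 118.7 Ω
V = IR = 6.28 × 118.7 = 745 V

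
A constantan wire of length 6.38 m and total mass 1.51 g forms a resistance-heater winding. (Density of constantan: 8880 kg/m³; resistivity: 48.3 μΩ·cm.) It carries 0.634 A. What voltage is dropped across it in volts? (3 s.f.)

73.3 V

ρ = 48.3 μΩ·cm = 4.83×10^-7 Ω·m
A = m/(density·L) = 0.00151/(8880×6.38) = 2.6653e-08 m²
R = ρL/A = (4.83×10^-7)(6.38)/(2.6653e-08) = 115.6 Ω
V = IR = 0.634 × 115.6 = 73.3 V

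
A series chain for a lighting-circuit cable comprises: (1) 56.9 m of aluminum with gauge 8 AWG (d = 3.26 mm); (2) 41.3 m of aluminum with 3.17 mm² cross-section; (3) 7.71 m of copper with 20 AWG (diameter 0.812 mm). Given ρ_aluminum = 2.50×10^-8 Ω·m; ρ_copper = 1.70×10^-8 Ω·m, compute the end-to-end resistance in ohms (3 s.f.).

Seg 1: A = π(3.26/2 mm)² = π(1.6300e-03 m)² = 8.347e-06 m²
R_1 = (2.50×10^-8)(56.9)/(8.347e-06) = 0.1704 Ω
Seg 2: A = 3.17 mm² = 3.170e-06 m²
R_2 = (2.50×10^-8)(41.3)/(3.170e-06) = 0.3257 Ω
Seg 3: A = π(0.812/2 mm)² = π(4.0600e-04 m)² = 5.178e-07 m²
R_3 = (1.70×10^-8)(7.71)/(5.178e-07) = 0.2531 Ω
R_total = R_1 + R_2 + R_3 = 0.749 Ω

0.749 Ω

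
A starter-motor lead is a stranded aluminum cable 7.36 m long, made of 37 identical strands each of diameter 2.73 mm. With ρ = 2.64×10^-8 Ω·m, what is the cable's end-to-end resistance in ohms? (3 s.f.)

8.97×10^-4 Ω

A_strand = π(1.3650e-03 m)² = 5.853e-06 m²
R_strand = ρL/A = (2.64×10^-8)(7.36)/(5.853e-06) = 0.03319 Ω
R_total = R_strand/N = 0.03319/37 = 8.97×10^-4 Ω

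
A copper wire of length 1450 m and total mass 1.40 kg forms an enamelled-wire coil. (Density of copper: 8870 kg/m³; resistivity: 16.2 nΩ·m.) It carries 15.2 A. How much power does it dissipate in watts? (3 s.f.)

49900 W

ρ = 16.2 nΩ·m = 1.62×10^-8 Ω·m
A = m/(density·L) = 1.4/(8870×1450) = 1.0885e-07 m²
R = ρL/A = (1.62×10^-8)(1450)/(1.0885e-07) = 215.8 Ω
P = I²R = (15.2)² × 215.8 = 49900 W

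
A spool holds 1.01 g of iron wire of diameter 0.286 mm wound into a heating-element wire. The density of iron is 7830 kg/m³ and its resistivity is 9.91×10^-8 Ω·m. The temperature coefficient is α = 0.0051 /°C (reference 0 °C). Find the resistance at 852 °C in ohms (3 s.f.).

A = π(d/2)² = π(1.4300e-04 m)² = 6.4242e-08 m²
L = m/(density·A) = 0.00101/(7830×6.4242e-08) = 2.008 m
R = ρL/A = (9.91×10^-8)(2.008)/(6.4242e-08) = 3.097 Ω
R(852 °C) = 3.097 × (1 + 0.0051×852) = 16.6 Ω

16.6 Ω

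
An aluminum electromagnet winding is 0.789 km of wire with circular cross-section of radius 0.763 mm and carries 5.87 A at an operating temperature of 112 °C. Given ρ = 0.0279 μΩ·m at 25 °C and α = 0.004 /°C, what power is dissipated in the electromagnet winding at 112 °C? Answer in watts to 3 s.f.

ρ = 0.0279 μΩ·m = 2.79×10^-8 Ω·m
A = πr² = π(7.6300e-04 m)² = 1.829e-06 m²
R₍25₎ = ρL/A = (2.79×10^-8)(789)/(1.829e-06) = 12.04 Ω
R₍112₎ = R₍25₎(1 + αΔT) = 12.04 × (1 + 0.004×87) = 16.22 Ω
P = I²R = (5.87)² × 16.22 = 559 W

559 W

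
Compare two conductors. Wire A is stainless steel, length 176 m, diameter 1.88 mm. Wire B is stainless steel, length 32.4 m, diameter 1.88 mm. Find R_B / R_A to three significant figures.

R ∝ ρL/d², so R_B/R_A = (L_B/L_A)
= (32.4/176) = 0.184

0.184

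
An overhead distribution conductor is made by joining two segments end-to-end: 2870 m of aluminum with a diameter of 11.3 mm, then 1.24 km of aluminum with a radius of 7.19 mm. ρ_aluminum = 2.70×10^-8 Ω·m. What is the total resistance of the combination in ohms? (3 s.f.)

0.979 Ω

Segment 1: A = π(d/2)² = π(5.6500e-03 m)² = 1.003e-04 m²
R₁ = ρL/A = (2.70×10^-8)(2870)/(1.003e-04) = 0.7727 Ω
Segment 2: A = πr² = π(7.1900e-03 m)² = 1.624e-04 m²
R₂ = (2.70×10^-8)(1240)/(1.624e-04) = 0.2061 Ω
R = R₁ + R₂ = 0.979 Ω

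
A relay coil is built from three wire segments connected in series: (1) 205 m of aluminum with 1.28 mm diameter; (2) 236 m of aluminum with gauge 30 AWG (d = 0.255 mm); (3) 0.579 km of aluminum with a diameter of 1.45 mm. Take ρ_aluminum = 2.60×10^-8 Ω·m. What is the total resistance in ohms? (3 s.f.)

Seg 1: A = π(d/2)² = π(6.4000e-04 m)² = 1.287e-06 m²
R_1 = (2.60×10^-8)(205)/(1.287e-06) = 4.142 Ω
Seg 2: A = π(0.255/2 mm)² = π(1.2750e-04 m)² = 5.107e-08 m²
R_2 = (2.60×10^-8)(236)/(5.107e-08) = 120.1 Ω
Seg 3: A = π(d/2)² = π(7.2500e-04 m)² = 1.651e-06 m²
R_3 = (2.60×10^-8)(579)/(1.651e-06) = 9.116 Ω
R_total = R_1 + R_2 + R_3 = 133 Ω

133 Ω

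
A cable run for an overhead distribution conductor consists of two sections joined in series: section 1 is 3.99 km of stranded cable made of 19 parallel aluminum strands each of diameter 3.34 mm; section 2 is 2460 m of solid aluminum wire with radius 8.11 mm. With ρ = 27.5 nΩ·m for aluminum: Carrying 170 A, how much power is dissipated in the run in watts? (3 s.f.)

28500 W

ρ = 27.5 nΩ·m = 2.75×10^-8 Ω·m
Section 1: A_strand = π(1.6700e-03)² = 8.762e-06 m²; R₁ = ρL/(N·A_s) = (2.75×10^-8)(3990)/(19×8.762e-06) = 0.6591 Ω
Section 2: A = πr² = π(8.1100e-03 m)² = 2.066e-04 m²
R₂ = (2.75×10^-8)(2460)/(2.066e-04) = 0.3274 Ω
R = R₁ + R₂ = 0.9865 Ω
P = I²R = (170)² × 0.9865 = 28500 W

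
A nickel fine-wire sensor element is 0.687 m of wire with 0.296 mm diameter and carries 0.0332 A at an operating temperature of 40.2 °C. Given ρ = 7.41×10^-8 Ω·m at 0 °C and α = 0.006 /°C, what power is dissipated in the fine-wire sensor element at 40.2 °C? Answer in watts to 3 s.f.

A = π(d/2)² = π(1.4800e-04 m)² = 6.881e-08 m²
R₍0₎ = ρL/A = (7.41×10^-8)(0.687)/(6.881e-08) = 0.7398 Ω
R₍40.2₎ = R₍0₎(1 + αΔT) = 0.7398 × (1 + 0.006×40.2) = 0.9182 Ω
P = I²R = (0.0332)² × 0.9182 = 0.00101 W

0.00101 W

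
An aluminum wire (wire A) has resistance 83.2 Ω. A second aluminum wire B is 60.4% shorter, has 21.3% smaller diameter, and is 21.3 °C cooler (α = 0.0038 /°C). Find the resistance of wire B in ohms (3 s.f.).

48.9 Ω

R ∝ ρL/d² with ρ ∝ (1+αΔT), so R_B/R_A = (1 − 60.4/100) × (1 − 21.3/100)⁻² × (1 − 0.0038×21.3)
= 0.396 × 1.615 × 0.9191 = 0.5876
R_B = 0.5876 × 83.2 = 48.9 Ω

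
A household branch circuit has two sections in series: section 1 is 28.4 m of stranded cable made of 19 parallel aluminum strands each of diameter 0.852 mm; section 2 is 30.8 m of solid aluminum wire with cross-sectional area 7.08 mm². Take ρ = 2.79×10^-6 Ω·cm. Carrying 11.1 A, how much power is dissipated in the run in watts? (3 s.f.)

ρ = 2.79×10^-6 Ω·cm = 2.79×10^-8 Ω·m
Section 1: A_strand = π(4.2600e-04)² = 5.701e-07 m²; R₁ = ρL/(N·A_s) = (2.79×10^-8)(28.4)/(19×5.701e-07) = 0.07315 Ω
Section 2: A = 7.08 mm² = 7.080e-06 m²
R₂ = (2.79×10^-8)(30.8)/(7.080e-06) = 0.1214 Ω
R = R₁ + R₂ = 0.1945 Ω
P = I²R = (11.1)² × 0.1945 = 24.0 W

24.0 W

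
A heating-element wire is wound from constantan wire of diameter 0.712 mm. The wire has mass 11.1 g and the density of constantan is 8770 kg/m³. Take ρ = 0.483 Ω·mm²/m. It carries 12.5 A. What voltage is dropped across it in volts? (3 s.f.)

ρ = 0.483 Ω·mm²/m = 4.83×10^-7 Ω·m
A = π(d/2)² = π(3.5600e-04 m)² = 3.9815e-07 m²
L = m/(density·A) = 0.0111/(8770×3.9815e-07) = 3.179 m
R = ρL/A = (4.83×10^-7)(3.179)/(3.9815e-07) = 3.856 Ω
V = IR = 12.5 × 3.856 = 48.2 V

48.2 V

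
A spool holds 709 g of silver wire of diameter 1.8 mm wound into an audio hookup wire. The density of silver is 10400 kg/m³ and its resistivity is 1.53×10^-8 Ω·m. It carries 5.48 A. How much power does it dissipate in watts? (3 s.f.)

A = π(d/2)² = π(9.0000e-04 m)² = 2.5447e-06 m²
L = m/(density·A) = 0.709/(10400×2.5447e-06) = 26.79 m
R = ρL/A = (1.53×10^-8)(26.79)/(2.5447e-06) = 0.1611 Ω
P = I²R = (5.48)² × 0.1611 = 4.84 W

4.84 W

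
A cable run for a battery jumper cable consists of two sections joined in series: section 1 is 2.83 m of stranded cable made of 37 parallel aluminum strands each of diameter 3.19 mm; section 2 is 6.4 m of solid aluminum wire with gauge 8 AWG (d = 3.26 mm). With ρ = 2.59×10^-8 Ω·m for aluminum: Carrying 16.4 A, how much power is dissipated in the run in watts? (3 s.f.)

5.41 W

Section 1: A_strand = π(1.5950e-03)² = 7.992e-06 m²; R₁ = ρL/(N·A_s) = (2.59×10^-8)(2.83)/(37×7.992e-06) = 2.479×10^-4 Ω
Section 2: A = π(3.26/2 mm)² = π(1.6300e-03 m)² = 8.347e-06 m²
R₂ = (2.59×10^-8)(6.4)/(8.347e-06) = 0.01986 Ω
R = R₁ + R₂ = 0.02011 Ω
P = I²R = (16.4)² × 0.02011 = 5.41 W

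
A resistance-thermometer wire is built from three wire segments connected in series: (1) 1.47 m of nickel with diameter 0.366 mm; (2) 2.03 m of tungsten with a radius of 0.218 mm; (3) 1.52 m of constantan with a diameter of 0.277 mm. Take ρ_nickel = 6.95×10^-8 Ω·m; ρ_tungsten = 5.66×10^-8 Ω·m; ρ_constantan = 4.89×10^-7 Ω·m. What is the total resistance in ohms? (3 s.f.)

Seg 1: A = π(d/2)² = π(1.8300e-04 m)² = 1.052e-07 m²
R_1 = (6.95×10^-8)(1.47)/(1.052e-07) = 0.9711 Ω
Seg 2: A = πr² = π(2.1800e-04 m)² = 1.493e-07 m²
R_2 = (5.66×10^-8)(2.03)/(1.493e-07) = 0.7696 Ω
Seg 3: A = π(d/2)² = π(1.3850e-04 m)² = 6.026e-08 m²
R_3 = (4.89×10^-7)(1.52)/(6.026e-08) = 12.33 Ω
R_total = R_1 + R_2 + R_3 = 14.1 Ω

14.1 Ω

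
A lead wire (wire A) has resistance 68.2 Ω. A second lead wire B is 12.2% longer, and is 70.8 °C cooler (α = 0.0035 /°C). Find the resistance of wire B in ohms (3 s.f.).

57.6 Ω

R ∝ ρL/d² with ρ ∝ (1+αΔT), so R_B/R_A = (1 + 12.2/100) × (1 − 0.0035×70.8)
= 1.122 × 0.7522 = 0.844
R_B = 0.844 × 68.2 = 57.6 Ω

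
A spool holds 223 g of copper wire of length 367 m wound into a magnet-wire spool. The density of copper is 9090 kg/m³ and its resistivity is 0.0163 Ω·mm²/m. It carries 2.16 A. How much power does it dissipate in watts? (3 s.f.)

ρ = 0.0163 Ω·mm²/m = 1.63×10^-8 Ω·m
A = m/(density·L) = 0.223/(9090×367) = 6.6846e-08 m²
R = ρL/A = (1.63×10^-8)(367)/(6.6846e-08) = 89.49 Ω
P = I²R = (2.16)² × 89.49 = 418 W

418 W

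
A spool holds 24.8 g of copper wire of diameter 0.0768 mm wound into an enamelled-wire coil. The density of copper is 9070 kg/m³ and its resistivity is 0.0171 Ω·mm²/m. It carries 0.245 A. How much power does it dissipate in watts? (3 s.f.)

131 W

ρ = 0.0171 Ω·mm²/m = 1.71×10^-8 Ω·m
A = π(d/2)² = π(3.8400e-05 m)² = 4.6325e-09 m²
L = m/(density·A) = 0.0248/(9070×4.6325e-09) = 590.2 m
R = ρL/A = (1.71×10^-8)(590.2)/(4.6325e-09) = 2179 Ω
P = I²R = (0.245)² × 2179 = 131 W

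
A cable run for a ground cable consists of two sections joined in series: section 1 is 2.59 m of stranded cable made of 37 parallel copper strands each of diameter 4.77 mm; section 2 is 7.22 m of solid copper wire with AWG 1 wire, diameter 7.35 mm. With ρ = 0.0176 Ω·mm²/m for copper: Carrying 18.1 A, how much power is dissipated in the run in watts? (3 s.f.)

1.00 W

ρ = 0.0176 Ω·mm²/m = 1.76×10^-8 Ω·m
Section 1: A_strand = π(2.3850e-03)² = 1.787e-05 m²; R₁ = ρL/(N·A_s) = (1.76×10^-8)(2.59)/(37×1.787e-05) = 6.894×10^-5 Ω
Section 2: A = π(7.35/2 mm)² = π(3.6750e-03 m)² = 4.243e-05 m²
R₂ = (1.76×10^-8)(7.22)/(4.243e-05) = 0.002995 Ω
R = R₁ + R₂ = 0.003064 Ω
P = I²R = (18.1)² × 0.003064 = 1.00 W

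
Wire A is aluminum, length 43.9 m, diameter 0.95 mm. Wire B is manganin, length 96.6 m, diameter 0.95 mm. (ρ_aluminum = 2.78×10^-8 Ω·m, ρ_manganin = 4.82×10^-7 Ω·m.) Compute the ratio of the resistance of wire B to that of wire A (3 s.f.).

38.2

R ∝ ρL/d², so R_B/R_A = (ρ_B/ρ_A) × (L_B/L_A)
= (4.82×10^-7/2.78×10^-8) × (96.6/43.9) = 38.2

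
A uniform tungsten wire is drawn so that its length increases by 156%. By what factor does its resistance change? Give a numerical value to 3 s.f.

k = 1 + 156/100 = 2.56; volume constant ⇒ A' = A/k, so R' = k²R.
Factor = 6.55

6.55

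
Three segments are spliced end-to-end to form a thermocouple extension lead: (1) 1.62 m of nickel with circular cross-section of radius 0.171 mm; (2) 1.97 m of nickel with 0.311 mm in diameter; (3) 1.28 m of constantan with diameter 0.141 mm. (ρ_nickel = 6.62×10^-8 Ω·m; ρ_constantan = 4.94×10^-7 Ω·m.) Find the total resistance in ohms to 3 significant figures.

Seg 1: A = πr² = π(1.7100e-04 m)² = 9.186e-08 m²
R_1 = (6.62×10^-8)(1.62)/(9.186e-08) = 1.167 Ω
Seg 2: A = π(d/2)² = π(1.5550e-04 m)² = 7.596e-08 m²
R_2 = (6.62×10^-8)(1.97)/(7.596e-08) = 1.717 Ω
Seg 3: A = π(d/2)² = π(7.0500e-05 m)² = 1.561e-08 m²
R_3 = (4.94×10^-7)(1.28)/(1.561e-08) = 40.5 Ω
R_total = R_1 + R_2 + R_3 = 43.4 Ω

43.4 Ω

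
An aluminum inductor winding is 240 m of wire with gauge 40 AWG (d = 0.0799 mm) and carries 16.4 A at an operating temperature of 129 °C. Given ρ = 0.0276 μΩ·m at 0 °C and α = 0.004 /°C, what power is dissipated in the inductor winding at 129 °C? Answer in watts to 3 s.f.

ρ = 0.0276 μΩ·m = 2.76×10^-8 Ω·m
A = π(0.0799/2 mm)² = π(3.9950e-05 m)² = 5.014e-09 m²
R₍0₎ = ρL/A = (2.76×10^-8)(240)/(5.014e-09) = 1321 Ω
R₍129₎ = R₍0₎(1 + αΔT) = 1321 × (1 + 0.004×129) = 2003 Ω
P = I²R = (16.4)² × 2003 = 5.39×10^5 W

5.39×10^5 W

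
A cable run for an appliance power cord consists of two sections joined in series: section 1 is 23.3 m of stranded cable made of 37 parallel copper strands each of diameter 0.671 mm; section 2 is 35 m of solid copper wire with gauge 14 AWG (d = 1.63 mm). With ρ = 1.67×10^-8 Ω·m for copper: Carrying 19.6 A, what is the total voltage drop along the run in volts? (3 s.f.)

6.07 V

Section 1: A_strand = π(3.3550e-04)² = 3.536e-07 m²; R₁ = ρL/(N·A_s) = (1.67×10^-8)(23.3)/(37×3.536e-07) = 0.02974 Ω
Section 2: A = π(1.63/2 mm)² = π(8.1500e-04 m)² = 2.087e-06 m²
R₂ = (1.67×10^-8)(35)/(2.087e-06) = 0.2801 Ω
R = R₁ + R₂ = 0.3098 Ω
V = IR = 19.6 × 0.3098 = 6.07 V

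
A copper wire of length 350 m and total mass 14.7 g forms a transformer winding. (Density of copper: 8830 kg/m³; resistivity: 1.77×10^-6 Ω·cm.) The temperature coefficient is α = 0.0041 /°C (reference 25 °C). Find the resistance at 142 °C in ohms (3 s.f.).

1930 Ω

ρ = 1.77×10^-6 Ω·cm = 1.77×10^-8 Ω·m
A = m/(density·L) = 0.0147/(8830×350) = 4.7565e-09 m²
R = ρL/A = (1.77×10^-8)(350)/(4.7565e-09) = 1302 Ω
R(142 °C) = 1302 × (1 + 0.0041×117) = 1930 Ω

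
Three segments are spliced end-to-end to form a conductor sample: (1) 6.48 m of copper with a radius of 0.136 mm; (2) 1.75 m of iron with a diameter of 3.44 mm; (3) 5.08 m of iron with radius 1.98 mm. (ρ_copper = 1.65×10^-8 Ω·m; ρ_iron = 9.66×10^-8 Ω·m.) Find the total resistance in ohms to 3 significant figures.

Seg 1: A = πr² = π(1.3600e-04 m)² = 5.811e-08 m²
R_1 = (1.65×10^-8)(6.48)/(5.811e-08) = 1.84 Ω
Seg 2: A = π(d/2)² = π(1.7200e-03 m)² = 9.294e-06 m²
R_2 = (9.66×10^-8)(1.75)/(9.294e-06) = 0.01819 Ω
Seg 3: A = πr² = π(1.9800e-03 m)² = 1.232e-05 m²
R_3 = (9.66×10^-8)(5.08)/(1.232e-05) = 0.03984 Ω
R_total = R_1 + R_2 + R_3 = 1.90 Ω

1.90 Ω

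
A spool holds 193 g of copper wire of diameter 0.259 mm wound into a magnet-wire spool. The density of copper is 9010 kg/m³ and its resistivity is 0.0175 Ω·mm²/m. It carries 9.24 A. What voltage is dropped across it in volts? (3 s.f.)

ρ = 0.0175 Ω·mm²/m = 1.75×10^-8 Ω·m
A = π(d/2)² = π(1.2950e-04 m)² = 5.2685e-08 m²
L = m/(density·A) = 0.193/(9010×5.2685e-08) = 406.6 m
R = ρL/A = (1.75×10^-8)(406.6)/(5.2685e-08) = 135 Ω
V = IR = 9.24 × 135 = 1250 V

1250 V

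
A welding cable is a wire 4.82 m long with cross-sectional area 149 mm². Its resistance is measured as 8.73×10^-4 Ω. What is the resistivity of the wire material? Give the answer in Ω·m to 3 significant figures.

2.70×10^-8 Ω·m

A = 149 mm² = 1.490e-04 m²
ρ = RA/L = (8.73×10^-4)(1.490e-04)/(4.82) = 2.70×10^-8 Ω·m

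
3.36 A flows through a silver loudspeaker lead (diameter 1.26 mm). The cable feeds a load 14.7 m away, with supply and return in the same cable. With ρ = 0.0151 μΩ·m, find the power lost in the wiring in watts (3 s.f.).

4.02 W

ρ = 0.0151 μΩ·m = 1.51×10^-8 Ω·m
A = π(d/2)² = π(6.3000e-04 m)² = 1.247e-06 m²
Total conductor length (both ways) L = 2 × 14.7 = 29.4 m
R = ρL/A = (1.51×10^-8)(29.4)/(1.247e-06) = 0.356 Ω
P = I²R = (3.36)² × 0.356 = 4.02 W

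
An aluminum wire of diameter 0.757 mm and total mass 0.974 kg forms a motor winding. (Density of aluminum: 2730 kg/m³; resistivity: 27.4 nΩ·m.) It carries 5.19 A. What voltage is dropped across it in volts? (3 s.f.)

250 V

ρ = 27.4 nΩ·m = 2.74×10^-8 Ω·m
A = π(d/2)² = π(3.7850e-04 m)² = 4.5007e-07 m²
L = m/(density·A) = 0.974/(2730×4.5007e-07) = 792.7 m
R = ρL/A = (2.74×10^-8)(792.7)/(4.5007e-07) = 48.26 Ω
V = IR = 5.19 × 48.26 = 250 V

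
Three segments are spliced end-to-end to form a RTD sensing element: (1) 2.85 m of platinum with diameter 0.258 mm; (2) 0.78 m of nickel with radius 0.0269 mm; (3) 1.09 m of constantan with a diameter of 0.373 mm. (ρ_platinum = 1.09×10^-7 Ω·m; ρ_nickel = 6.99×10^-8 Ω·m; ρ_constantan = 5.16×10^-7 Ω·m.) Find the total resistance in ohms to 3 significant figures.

Seg 1: A = π(d/2)² = π(1.2900e-04 m)² = 5.228e-08 m²
R_1 = (1.09×10^-7)(2.85)/(5.228e-08) = 5.942 Ω
Seg 2: A = πr² = π(2.6900e-05 m)² = 2.273e-09 m²
R_2 = (6.99×10^-8)(0.78)/(2.273e-09) = 23.98 Ω
Seg 3: A = π(d/2)² = π(1.8650e-04 m)² = 1.093e-07 m²
R_3 = (5.16×10^-7)(1.09)/(1.093e-07) = 5.147 Ω
R_total = R_1 + R_2 + R_3 = 35.1 Ω

35.1 Ω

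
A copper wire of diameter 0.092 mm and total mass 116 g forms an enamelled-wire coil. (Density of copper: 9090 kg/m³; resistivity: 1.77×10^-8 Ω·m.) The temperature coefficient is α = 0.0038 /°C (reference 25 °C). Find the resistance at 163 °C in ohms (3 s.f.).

A = π(d/2)² = π(4.6000e-05 m)² = 6.6476e-09 m²
L = m/(density·A) = 0.116/(9090×6.6476e-09) = 1920 m
R = ρL/A = (1.77×10^-8)(1920)/(6.6476e-09) = 5111 Ω
R(163 °C) = 5111 × (1 + 0.0038×138) = 7790 Ω

7790 Ω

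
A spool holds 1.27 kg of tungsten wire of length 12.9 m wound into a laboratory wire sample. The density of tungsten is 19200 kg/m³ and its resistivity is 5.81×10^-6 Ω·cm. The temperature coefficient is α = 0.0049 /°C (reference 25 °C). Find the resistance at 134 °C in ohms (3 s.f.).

ρ = 5.81×10^-6 Ω·cm = 5.81×10^-8 Ω·m
A = m/(density·L) = 1.27/(19200×12.9) = 5.1276e-06 m²
R = ρL/A = (5.81×10^-8)(12.9)/(5.1276e-06) = 0.1462 Ω
R(134 °C) = 0.1462 × (1 + 0.0049×109) = 0.224 Ω

0.224 Ω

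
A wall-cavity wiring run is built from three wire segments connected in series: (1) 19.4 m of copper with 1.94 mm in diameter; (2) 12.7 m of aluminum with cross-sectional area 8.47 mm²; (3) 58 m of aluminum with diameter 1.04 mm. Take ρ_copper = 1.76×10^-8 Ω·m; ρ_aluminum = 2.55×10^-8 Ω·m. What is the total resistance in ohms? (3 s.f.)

1.89 Ω

Seg 1: A = π(d/2)² = π(9.7000e-04 m)² = 2.956e-06 m²
R_1 = (1.76×10^-8)(19.4)/(2.956e-06) = 0.1155 Ω
Seg 2: A = 8.47 mm² = 8.470e-06 m²
R_2 = (2.55×10^-8)(12.7)/(8.470e-06) = 0.03823 Ω
Seg 3: A = π(d/2)² = π(5.2000e-04 m)² = 8.495e-07 m²
R_3 = (2.55×10^-8)(58)/(8.495e-07) = 1.741 Ω
R_total = R_1 + R_2 + R_3 = 1.89 Ω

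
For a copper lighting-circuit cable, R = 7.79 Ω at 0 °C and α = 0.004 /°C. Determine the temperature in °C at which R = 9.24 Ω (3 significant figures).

46.5 °C

R = R₀(1 + α(T − T₀)) ⇒ T = T₀ + (R/R₀ − 1)/α
T = 0 + (9.24/7.79 − 1)/0.004 = 0 + (0.1861)/0.004 = 46.5 °C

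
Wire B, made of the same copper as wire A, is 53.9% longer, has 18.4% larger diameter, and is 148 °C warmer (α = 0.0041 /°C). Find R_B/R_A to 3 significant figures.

R ∝ ρL/d² with ρ ∝ (1+αΔT), so R_B/R_A = (1 + 53.9/100) × (1 + 18.4/100)⁻² × (1 + 0.0041×148)
= 1.539 × 0.7133 × 1.607 = 1.76

1.76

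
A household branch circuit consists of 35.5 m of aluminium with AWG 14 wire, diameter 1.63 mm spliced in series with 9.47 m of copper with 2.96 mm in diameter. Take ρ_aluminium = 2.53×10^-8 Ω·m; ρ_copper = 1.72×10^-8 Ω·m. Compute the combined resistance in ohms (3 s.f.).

0.454 Ω

Segment 1: A = π(1.63/2 mm)² = π(8.1500e-04 m)² = 2.087e-06 m²
R₁ = ρL/A = (2.53×10^-8)(35.5)/(2.087e-06) = 0.4304 Ω
Segment 2: A = π(d/2)² = π(1.4800e-03 m)² = 6.881e-06 m²
R₂ = (1.72×10^-8)(9.47)/(6.881e-06) = 0.02367 Ω
R = R₁ + R₂ = 0.454 Ω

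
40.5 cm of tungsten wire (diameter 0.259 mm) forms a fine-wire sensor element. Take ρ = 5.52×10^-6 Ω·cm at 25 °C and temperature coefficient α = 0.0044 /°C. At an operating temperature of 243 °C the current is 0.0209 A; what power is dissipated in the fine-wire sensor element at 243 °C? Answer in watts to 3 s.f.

ρ = 5.52×10^-6 Ω·cm = 5.52×10^-8 Ω·m
A = π(d/2)² = π(1.2950e-04 m)² = 5.269e-08 m²
R₍25₎ = ρL/A = (5.52×10^-8)(0.405)/(5.269e-08) = 0.4243 Ω
R₍243₎ = R₍25₎(1 + αΔT) = 0.4243 × (1 + 0.0044×218) = 0.8313 Ω
P = I²R = (0.0209)² × 0.8313 = 3.63×10^-4 W

3.63×10^-4 W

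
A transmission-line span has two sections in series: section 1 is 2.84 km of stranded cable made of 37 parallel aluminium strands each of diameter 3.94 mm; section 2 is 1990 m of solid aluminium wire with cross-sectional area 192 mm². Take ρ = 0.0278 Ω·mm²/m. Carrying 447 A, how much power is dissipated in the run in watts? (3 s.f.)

ρ = 0.0278 Ω·mm²/m = 2.78×10^-8 Ω·m
Section 1: A_strand = π(1.9700e-03)² = 1.219e-05 m²; R₁ = ρL/(N·A_s) = (2.78×10^-8)(2840)/(37×1.219e-05) = 0.175 Ω
Section 2: A = 192 mm² = 1.920e-04 m²
R₂ = (2.78×10^-8)(1990)/(1.920e-04) = 0.2881 Ω
R = R₁ + R₂ = 0.4632 Ω
P = I²R = (447)² × 0.4632 = 92500 W

92500 W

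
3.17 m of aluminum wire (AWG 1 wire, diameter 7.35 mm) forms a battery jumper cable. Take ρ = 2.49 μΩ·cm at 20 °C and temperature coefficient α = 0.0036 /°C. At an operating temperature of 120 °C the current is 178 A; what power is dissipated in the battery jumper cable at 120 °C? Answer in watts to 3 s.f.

80.2 W

ρ = 2.49 μΩ·cm = 2.49×10^-8 Ω·m
A = π(7.35/2 mm)² = π(3.6750e-03 m)² = 4.243e-05 m²
R₍20₎ = ρL/A = (2.49×10^-8)(3.17)/(4.243e-05) = 0.00186 Ω
R₍120₎ = R₍20₎(1 + αΔT) = 0.00186 × (1 + 0.0036×100) = 0.00253 Ω
P = I²R = (178)² × 0.00253 = 80.2 W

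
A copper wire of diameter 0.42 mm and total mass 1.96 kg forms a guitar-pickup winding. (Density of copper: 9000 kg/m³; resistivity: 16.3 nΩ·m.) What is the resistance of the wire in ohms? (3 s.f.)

185 Ω

ρ = 16.3 nΩ·m = 1.63×10^-8 Ω·m
A = π(d/2)² = π(2.1000e-04 m)² = 1.3854e-07 m²
L = m/(density·A) = 1.96/(9000×1.3854e-07) = 1572 m
R = ρL/A = (1.63×10^-8)(1572)/(1.3854e-07) = 185 Ω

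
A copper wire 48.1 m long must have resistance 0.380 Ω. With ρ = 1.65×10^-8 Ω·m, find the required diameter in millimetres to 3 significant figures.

A = ρL/R = (1.65×10^-8)(48.1)/(0.38) = 2.089e-06 m²
d = 2√(A/π) = 1.631e-03 m = 1.63 mm

1.63 mm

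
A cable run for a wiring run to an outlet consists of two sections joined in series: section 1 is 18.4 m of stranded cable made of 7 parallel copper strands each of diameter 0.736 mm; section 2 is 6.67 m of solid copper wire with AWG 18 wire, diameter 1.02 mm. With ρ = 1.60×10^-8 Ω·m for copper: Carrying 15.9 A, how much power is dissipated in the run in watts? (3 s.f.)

58.0 W

Section 1: A_strand = π(3.6800e-04)² = 4.254e-07 m²; R₁ = ρL/(N·A_s) = (1.60×10^-8)(18.4)/(7×4.254e-07) = 0.09885 Ω
Section 2: A = π(1.02/2 mm)² = π(5.1000e-04 m)² = 8.171e-07 m²
R₂ = (1.60×10^-8)(6.67)/(8.171e-07) = 0.1306 Ω
R = R₁ + R₂ = 0.2295 Ω
P = I²R = (15.9)² × 0.2295 = 58.0 W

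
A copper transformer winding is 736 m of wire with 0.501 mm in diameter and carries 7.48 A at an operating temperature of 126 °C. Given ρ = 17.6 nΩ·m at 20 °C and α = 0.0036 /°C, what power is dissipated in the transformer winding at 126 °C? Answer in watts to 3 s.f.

5080 W

ρ = 17.6 nΩ·m = 1.76×10^-8 Ω·m
A = π(d/2)² = π(2.5050e-04 m)² = 1.971e-07 m²
R₍20₎ = ρL/A = (1.76×10^-8)(736)/(1.971e-07) = 65.71 Ω
R₍126₎ = R₍20₎(1 + αΔT) = 65.71 × (1 + 0.0036×106) = 90.78 Ω
P = I²R = (7.48)² × 90.78 = 5080 W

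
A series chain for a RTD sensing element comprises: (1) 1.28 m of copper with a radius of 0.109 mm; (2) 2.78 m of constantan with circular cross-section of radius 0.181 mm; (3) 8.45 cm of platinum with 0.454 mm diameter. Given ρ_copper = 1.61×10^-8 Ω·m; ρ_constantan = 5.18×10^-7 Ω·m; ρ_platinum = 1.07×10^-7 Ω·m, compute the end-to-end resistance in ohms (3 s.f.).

14.6 Ω

Seg 1: A = πr² = π(1.0900e-04 m)² = 3.733e-08 m²
R_1 = (1.61×10^-8)(1.28)/(3.733e-08) = 0.5521 Ω
Seg 2: A = πr² = π(1.8100e-04 m)² = 1.029e-07 m²
R_2 = (5.18×10^-7)(2.78)/(1.029e-07) = 13.99 Ω
Seg 3: A = π(d/2)² = π(2.2700e-04 m)² = 1.619e-07 m²
R_3 = (1.07×10^-7)(0.0845)/(1.619e-07) = 0.05585 Ω
R_total = R_1 + R_2 + R_3 = 14.6 Ω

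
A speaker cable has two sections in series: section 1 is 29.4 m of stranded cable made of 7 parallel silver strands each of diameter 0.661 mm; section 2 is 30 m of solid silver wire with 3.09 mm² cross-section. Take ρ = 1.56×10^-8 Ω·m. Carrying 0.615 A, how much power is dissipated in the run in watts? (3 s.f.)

0.130 W

Section 1: A_strand = π(3.3050e-04)² = 3.432e-07 m²; R₁ = ρL/(N·A_s) = (1.56×10^-8)(29.4)/(7×3.432e-07) = 0.1909 Ω
Section 2: A = 3.09 mm² = 3.090e-06 m²
R₂ = (1.56×10^-8)(30)/(3.090e-06) = 0.1515 Ω
R = R₁ + R₂ = 0.3424 Ω
P = I²R = (0.615)² × 0.3424 = 0.130 W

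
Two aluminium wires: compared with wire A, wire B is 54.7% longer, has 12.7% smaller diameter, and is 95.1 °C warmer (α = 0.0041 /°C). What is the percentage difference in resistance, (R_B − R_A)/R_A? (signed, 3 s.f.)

182%

R ∝ ρL/d² with ρ ∝ (1+αΔT), so R_B/R_A = (1 + 54.7/100) × (1 − 12.7/100)⁻² × (1 + 0.0041×95.1)
= 1.547 × 1.312 × 1.39 = 2.821
(R_B − R_A)/R_A = 2.821 − 1 = 182%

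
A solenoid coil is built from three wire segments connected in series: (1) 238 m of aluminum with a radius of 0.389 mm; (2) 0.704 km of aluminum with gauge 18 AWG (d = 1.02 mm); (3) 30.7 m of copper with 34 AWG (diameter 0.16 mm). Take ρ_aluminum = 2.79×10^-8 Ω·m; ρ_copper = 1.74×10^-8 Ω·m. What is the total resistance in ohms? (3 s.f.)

64.6 Ω

Seg 1: A = πr² = π(3.8900e-04 m)² = 4.754e-07 m²
R_1 = (2.79×10^-8)(238)/(4.754e-07) = 13.97 Ω
Seg 2: A = π(1.02/2 mm)² = π(5.1000e-04 m)² = 8.171e-07 m²
R_2 = (2.79×10^-8)(704)/(8.171e-07) = 24.04 Ω
Seg 3: A = π(0.16/2 mm)² = π(8.0000e-05 m)² = 2.011e-08 m²
R_3 = (1.74×10^-8)(30.7)/(2.011e-08) = 26.57 Ω
R_total = R_1 + R_2 + R_3 = 64.6 Ω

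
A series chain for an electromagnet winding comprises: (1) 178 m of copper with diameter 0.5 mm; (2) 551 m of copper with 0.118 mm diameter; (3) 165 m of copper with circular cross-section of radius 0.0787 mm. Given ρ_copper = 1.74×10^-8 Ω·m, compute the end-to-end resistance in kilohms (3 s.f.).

Seg 1: A = π(d/2)² = π(2.5000e-04 m)² = 1.963e-07 m²
R_1 = (1.74×10^-8)(178)/(1.963e-07) = 15.77 Ω
Seg 2: A = π(d/2)² = π(5.9000e-05 m)² = 1.094e-08 m²
R_2 = (1.74×10^-8)(551)/(1.094e-08) = 876.7 Ω
Seg 3: A = πr² = π(7.8700e-05 m)² = 1.946e-08 m²
R_3 = (1.74×10^-8)(165)/(1.946e-08) = 147.5 Ω
R_total = R_1 + R_2 + R_3 = 1.04 kΩ

1.04 kΩ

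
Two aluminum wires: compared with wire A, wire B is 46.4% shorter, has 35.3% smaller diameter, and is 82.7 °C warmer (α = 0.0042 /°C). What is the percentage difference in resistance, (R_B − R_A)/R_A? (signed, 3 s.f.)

R ∝ ρL/d² with ρ ∝ (1+αΔT), so R_B/R_A = (1 − 46.4/100) × (1 − 35.3/100)⁻² × (1 + 0.0042×82.7)
= 0.536 × 2.389 × 1.347 = 1.725
(R_B − R_A)/R_A = 1.725 − 1 = 72.5%

72.5%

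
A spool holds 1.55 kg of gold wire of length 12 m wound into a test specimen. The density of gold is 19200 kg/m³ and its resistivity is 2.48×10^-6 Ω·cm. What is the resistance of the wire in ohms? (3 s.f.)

ρ = 2.48×10^-6 Ω·cm = 2.48×10^-8 Ω·m
A = m/(density·L) = 1.55/(19200×12) = 6.7274e-06 m²
R = ρL/A = (2.48×10^-8)(12)/(6.7274e-06) = 0.0442 Ω

0.0442 Ω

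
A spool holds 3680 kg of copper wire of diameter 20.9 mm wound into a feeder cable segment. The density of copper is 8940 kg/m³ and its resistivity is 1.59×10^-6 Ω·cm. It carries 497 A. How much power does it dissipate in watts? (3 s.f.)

ρ = 1.59×10^-6 Ω·cm = 1.59×10^-8 Ω·m
A = π(d/2)² = π(1.0450e-02 m)² = 3.4307e-04 m²
L = m/(density·A) = 3680/(8940×3.4307e-04) = 1200 m
R = ρL/A = (1.59×10^-8)(1200)/(3.4307e-04) = 0.05561 Ω
P = I²R = (497)² × 0.05561 = 13700 W

13700 W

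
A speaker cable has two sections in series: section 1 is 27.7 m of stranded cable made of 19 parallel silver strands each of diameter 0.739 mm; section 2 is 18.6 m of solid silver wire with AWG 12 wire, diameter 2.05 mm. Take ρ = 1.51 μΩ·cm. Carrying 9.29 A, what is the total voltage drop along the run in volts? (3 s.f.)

ρ = 1.51 μΩ·cm = 1.51×10^-8 Ω·m
Section 1: A_strand = π(3.6950e-04)² = 4.289e-07 m²; R₁ = ρL/(N·A_s) = (1.51×10^-8)(27.7)/(19×4.289e-07) = 0.05132 Ω
Section 2: A = π(2.05/2 mm)² = π(1.0250e-03 m)² = 3.301e-06 m²
R₂ = (1.51×10^-8)(18.6)/(3.301e-06) = 0.08509 Ω
R = R₁ + R₂ = 0.1364 Ω
V = IR = 9.29 × 0.1364 = 1.27 V

1.27 V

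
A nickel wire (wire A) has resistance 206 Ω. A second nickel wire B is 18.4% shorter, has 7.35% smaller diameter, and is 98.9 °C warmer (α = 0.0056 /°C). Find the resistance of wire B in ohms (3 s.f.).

304 Ω

R ∝ ρL/d² with ρ ∝ (1+αΔT), so R_B/R_A = (1 − 18.4/100) × (1 − 7.35/100)⁻² × (1 + 0.0056×98.9)
= 0.816 × 1.165 × 1.554 = 1.477
R_B = 1.477 × 206 = 304 Ω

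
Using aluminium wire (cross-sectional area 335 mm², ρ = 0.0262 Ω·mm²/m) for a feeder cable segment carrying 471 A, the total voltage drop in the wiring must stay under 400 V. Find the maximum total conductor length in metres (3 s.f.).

10900 m

ρ = 0.0262 Ω·mm²/m = 2.62×10^-8 Ω·m
A = 335 mm² = 3.350e-04 m²
L_max = V_max·A/(1·ρI) = (400)(3.350e-04)/(2.62×10^-8×471) = 10900 m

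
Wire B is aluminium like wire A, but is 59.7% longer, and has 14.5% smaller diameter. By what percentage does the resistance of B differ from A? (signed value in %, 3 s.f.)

118%

R ∝ L/d², so R_B/R_A = (1 + 59.7/100) × (1 − 14.5/100)⁻²
= 1.597 × 1.368 = 2.185
(R_B − R_A)/R_A = 2.185 − 1 = 118%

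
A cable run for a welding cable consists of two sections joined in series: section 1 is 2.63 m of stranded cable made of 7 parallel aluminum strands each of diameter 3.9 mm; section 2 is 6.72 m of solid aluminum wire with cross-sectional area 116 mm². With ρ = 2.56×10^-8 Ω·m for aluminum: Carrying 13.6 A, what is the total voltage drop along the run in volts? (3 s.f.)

Section 1: A_strand = π(1.9500e-03)² = 1.195e-05 m²; R₁ = ρL/(N·A_s) = (2.56×10^-8)(2.63)/(7×1.195e-05) = 8.052×10^-4 Ω
Section 2: A = 116 mm² = 1.160e-04 m²
R₂ = (2.56×10^-8)(6.72)/(1.160e-04) = 0.001483 Ω
R = R₁ + R₂ = 0.002288 Ω
V = IR = 13.6 × 0.002288 = 0.0311 V

0.0311 V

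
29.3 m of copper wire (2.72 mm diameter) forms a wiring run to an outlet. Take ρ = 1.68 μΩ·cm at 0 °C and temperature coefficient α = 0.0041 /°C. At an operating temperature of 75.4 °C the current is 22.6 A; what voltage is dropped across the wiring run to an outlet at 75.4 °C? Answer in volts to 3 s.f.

2.51 V

ρ = 1.68 μΩ·cm = 1.68×10^-8 Ω·m
A = π(d/2)² = π(1.3600e-03 m)² = 5.811e-06 m²
R₍0₎ = ρL/A = (1.68×10^-8)(29.3)/(5.811e-06) = 0.08471 Ω
R₍75.4₎ = R₍0₎(1 + αΔT) = 0.08471 × (1 + 0.0041×75.4) = 0.1109 Ω
V = IR = 22.6 × 0.1109 = 2.51 V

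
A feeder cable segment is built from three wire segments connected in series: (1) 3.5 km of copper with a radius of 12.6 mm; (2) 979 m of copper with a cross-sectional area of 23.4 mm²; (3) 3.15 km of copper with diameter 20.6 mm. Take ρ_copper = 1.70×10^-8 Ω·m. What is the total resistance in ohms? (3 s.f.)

0.991 Ω

Seg 1: A = πr² = π(1.2600e-02 m)² = 4.988e-04 m²
R_1 = (1.70×10^-8)(3500)/(4.988e-04) = 0.1193 Ω
Seg 2: A = 23.4 mm² = 2.340e-05 m²
R_2 = (1.70×10^-8)(979)/(2.340e-05) = 0.7112 Ω
Seg 3: A = π(d/2)² = π(1.0300e-02 m)² = 3.333e-04 m²
R_3 = (1.70×10^-8)(3150)/(3.333e-04) = 0.1607 Ω
R_total = R_1 + R_2 + R_3 = 0.991 Ω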